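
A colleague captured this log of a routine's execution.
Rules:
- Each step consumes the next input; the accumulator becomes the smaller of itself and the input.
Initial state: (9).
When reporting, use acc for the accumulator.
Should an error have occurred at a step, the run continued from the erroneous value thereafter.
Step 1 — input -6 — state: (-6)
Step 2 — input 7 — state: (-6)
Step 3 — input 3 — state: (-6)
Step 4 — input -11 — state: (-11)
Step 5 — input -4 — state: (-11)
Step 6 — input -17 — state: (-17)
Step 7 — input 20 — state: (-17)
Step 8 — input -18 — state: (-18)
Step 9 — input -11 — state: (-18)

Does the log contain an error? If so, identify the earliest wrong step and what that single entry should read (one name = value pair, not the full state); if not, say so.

Recomputing the run from the initial state:
step 1: acc = -6
step 2: acc = -6
step 3: acc = -6
step 4: acc = -11
step 5: acc = -11
step 6: acc = -17
step 7: acc = -17
step 8: acc = -18
step 9: acc = -18
This matches the log at every step.

no error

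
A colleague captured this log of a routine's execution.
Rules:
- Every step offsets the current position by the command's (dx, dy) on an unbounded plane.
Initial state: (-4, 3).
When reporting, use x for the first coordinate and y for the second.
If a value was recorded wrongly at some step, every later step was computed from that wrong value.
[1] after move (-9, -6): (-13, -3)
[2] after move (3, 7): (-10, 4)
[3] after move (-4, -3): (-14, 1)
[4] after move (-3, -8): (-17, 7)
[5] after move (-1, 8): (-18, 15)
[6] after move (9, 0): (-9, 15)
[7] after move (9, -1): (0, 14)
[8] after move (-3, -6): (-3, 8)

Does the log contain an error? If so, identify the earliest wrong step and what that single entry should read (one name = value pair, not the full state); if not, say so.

step 4, y = -7

step 1: x = -4 + (-9) = -13, y = 3 + (-6) = -3 -> verified
step 2: x = -13 + (3) = -10, y = -3 + (7) = 4 -> in agreement
step 3: x = -10 + (-4) = -14, y = 4 + (-3) = 1 -> agrees with the log
step 4: x = -14 + (-3) = -17, y = 1 + (-8) = -7 -> the log disagrees here
First incorrect step: 4; the correct value is y = -7.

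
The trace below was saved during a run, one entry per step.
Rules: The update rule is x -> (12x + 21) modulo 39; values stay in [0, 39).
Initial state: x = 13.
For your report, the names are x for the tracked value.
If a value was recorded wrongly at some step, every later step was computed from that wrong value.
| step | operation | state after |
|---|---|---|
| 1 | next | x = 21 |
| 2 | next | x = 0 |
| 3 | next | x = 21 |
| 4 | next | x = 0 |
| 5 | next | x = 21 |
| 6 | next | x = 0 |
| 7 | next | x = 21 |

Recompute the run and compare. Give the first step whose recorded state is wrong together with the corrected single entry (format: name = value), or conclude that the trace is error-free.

Step 1: x = (12*13 + 21) mod 39 = 21 — in agreement.
Step 2: x = (12*21 + 21) mod 39 = 0 — exactly as logged.
Step 3: x = (12*0 + 21) mod 39 = 21 — same as recorded.
Step 4: x = (12*21 + 21) mod 39 = 0 — same as recorded.
Step 5: x = (12*0 + 21) mod 39 = 21 — consistent with the trace.
Step 6: x = (12*21 + 21) mod 39 = 0 — consistent with the trace.
Step 7: x = (12*0 + 21) mod 39 = 21 — same as recorded.
The whole run recomputes cleanly — no discrepancies.

no error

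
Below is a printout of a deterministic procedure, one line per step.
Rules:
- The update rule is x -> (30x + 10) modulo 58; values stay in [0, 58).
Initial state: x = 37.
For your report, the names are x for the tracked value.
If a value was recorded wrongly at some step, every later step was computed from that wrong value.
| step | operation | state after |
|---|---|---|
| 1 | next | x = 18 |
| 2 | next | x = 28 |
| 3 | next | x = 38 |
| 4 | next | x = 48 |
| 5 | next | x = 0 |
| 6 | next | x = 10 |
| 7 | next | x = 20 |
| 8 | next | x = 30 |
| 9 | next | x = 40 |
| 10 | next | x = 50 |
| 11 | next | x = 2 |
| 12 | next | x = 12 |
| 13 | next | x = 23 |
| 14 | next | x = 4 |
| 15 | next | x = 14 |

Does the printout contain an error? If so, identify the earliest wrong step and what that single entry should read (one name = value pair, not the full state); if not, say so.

Step 1: x = (30*37 + 10) mod 58 = 18 — consistent with the printout.
Step 2: x = (30*18 + 10) mod 58 = 28 — in agreement.
Step 3: x = (30*28 + 10) mod 58 = 38 — in agreement.
Step 4: x = (30*38 + 10) mod 58 = 48 — no discrepancy.
Step 5: x = (30*48 + 10) mod 58 = 0 — exactly as logged.
Step 6: x = (30*0 + 10) mod 58 = 10 — exactly as logged.
Step 7: x = (30*10 + 10) mod 58 = 20 — consistent with the printout.
Step 8: x = (30*20 + 10) mod 58 = 30 — confirmed correct.
Step 9: x = (30*30 + 10) mod 58 = 40 — agrees with the printout.
Step 10: x = (30*40 + 10) mod 58 = 50 — no discrepancy.
Step 11: x = (30*50 + 10) mod 58 = 2 — same as recorded.
Step 12: x = (30*2 + 10) mod 58 = 12 — confirmed correct.
Step 13: x = (30*12 + 10) mod 58 = 22 — this is not what the printout shows.
The audit stops at step 13: the recorded entry is wrong and should be x = 22.

step 13, x = 22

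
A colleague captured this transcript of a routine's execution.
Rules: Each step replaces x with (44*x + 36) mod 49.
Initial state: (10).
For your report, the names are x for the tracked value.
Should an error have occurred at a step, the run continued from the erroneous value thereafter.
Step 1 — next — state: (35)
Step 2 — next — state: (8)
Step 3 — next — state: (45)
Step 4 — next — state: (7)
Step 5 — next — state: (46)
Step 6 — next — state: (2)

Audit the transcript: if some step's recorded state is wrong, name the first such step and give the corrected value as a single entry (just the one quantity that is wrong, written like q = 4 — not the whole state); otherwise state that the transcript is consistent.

1. x = (44*10 + 36) mod 49 = 35 (agrees with the transcript)
2. x = (44*35 + 36) mod 49 = 8 (checks out)
3. x = (44*8 + 36) mod 49 = 45 (exactly as logged)
4. x = (44*45 + 36) mod 49 = 7 (matches)
5. x = (44*7 + 36) mod 49 = 1 (this is not what the transcript shows)
The audit stops at step 5: the recorded entry is wrong and should be x = 1.

step 5, x = 1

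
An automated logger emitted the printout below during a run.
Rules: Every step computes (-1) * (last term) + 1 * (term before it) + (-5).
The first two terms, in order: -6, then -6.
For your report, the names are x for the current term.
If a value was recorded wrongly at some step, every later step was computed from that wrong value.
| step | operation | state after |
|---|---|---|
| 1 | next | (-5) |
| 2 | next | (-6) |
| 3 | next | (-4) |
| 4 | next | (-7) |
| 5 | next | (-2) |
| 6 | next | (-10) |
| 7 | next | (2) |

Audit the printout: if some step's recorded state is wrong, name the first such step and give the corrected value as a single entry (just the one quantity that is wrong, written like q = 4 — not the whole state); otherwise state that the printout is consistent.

step 7, x = 3

step 1: x = -1*(-6) + (1)*(-6) + (-5) = -5 -> checks out
step 2: x = -1*(-5) + (1)*(-6) + (-5) = -6 -> in agreement
step 3: x = -1*(-6) + (1)*(-5) + (-5) = -4 -> verified
step 4: x = -1*(-4) + (1)*(-6) + (-5) = -7 -> exactly as logged
step 5: x = -1*(-7) + (1)*(-4) + (-5) = -2 -> verified
step 6: x = -1*(-2) + (1)*(-7) + (-5) = -10 -> in agreement
step 7: x = -1*(-10) + (1)*(-2) + (-5) = 3 -> first mismatch against the printout
First deviation found at step 7; the corrected entry is x = 3.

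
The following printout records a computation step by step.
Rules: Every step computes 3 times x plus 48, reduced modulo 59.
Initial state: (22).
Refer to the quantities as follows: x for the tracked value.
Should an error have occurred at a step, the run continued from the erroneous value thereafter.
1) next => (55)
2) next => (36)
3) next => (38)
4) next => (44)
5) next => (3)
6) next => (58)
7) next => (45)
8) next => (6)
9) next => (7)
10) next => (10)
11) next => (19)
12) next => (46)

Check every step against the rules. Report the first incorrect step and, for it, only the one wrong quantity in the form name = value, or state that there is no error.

step 6, x = 57

1. x = (3*22 + 48) mod 59 = 55 (consistent with the printout)
2. x = (3*55 + 48) mod 59 = 36 (exactly as logged)
3. x = (3*36 + 48) mod 59 = 38 (matches)
4. x = (3*38 + 48) mod 59 = 44 (same as recorded)
5. x = (3*44 + 48) mod 59 = 3 (checks out)
6. x = (3*3 + 48) mod 59 = 57 (this is not what the printout shows)
So the first discrepancy is step 6, where the right value is x = 57.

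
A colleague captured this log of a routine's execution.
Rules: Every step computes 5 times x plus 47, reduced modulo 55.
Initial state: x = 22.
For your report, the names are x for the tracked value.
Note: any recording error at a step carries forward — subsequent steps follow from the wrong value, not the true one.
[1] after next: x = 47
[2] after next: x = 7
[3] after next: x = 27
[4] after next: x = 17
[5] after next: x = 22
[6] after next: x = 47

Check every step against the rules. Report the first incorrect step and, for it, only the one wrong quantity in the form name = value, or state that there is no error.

step 1: x = (5*22 + 47) mod 55 = 47 -> no discrepancy
step 2: x = (5*47 + 47) mod 55 = 7 -> checks out
step 3: x = (5*7 + 47) mod 55 = 27 -> exactly as logged
step 4: x = (5*27 + 47) mod 55 = 17 -> agrees with the log
step 5: x = (5*17 + 47) mod 55 = 22 -> agrees with the log
step 6: x = (5*22 + 47) mod 55 = 47 -> no discrepancy
No step deviates from the rules.

no error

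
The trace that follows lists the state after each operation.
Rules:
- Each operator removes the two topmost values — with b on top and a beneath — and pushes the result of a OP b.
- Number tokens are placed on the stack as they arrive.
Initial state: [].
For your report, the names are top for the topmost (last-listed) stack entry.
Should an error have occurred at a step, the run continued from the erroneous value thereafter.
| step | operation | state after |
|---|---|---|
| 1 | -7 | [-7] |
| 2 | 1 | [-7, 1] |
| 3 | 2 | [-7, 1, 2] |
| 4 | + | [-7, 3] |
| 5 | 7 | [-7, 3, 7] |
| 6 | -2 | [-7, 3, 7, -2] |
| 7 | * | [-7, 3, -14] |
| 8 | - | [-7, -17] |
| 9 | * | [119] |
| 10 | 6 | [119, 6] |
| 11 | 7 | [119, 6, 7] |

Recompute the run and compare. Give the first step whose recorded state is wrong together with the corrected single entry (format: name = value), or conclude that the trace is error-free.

step 8, top = 17

1. push -7: top = -7 (checks out)
2. push 1: top = 1 (verified)
3. push 2: top = 2 (in agreement)
4. 1 + 2 = 3 (confirmed correct)
5. push 7: top = 7 (verified)
6. push -2: top = -2 (consistent with the trace)
7. 7 * -2 = -14 (confirmed correct)
8. 3 - -14 = 17 (first mismatch against the trace)
The earliest wrong entry is at step 8: it should read top = 17.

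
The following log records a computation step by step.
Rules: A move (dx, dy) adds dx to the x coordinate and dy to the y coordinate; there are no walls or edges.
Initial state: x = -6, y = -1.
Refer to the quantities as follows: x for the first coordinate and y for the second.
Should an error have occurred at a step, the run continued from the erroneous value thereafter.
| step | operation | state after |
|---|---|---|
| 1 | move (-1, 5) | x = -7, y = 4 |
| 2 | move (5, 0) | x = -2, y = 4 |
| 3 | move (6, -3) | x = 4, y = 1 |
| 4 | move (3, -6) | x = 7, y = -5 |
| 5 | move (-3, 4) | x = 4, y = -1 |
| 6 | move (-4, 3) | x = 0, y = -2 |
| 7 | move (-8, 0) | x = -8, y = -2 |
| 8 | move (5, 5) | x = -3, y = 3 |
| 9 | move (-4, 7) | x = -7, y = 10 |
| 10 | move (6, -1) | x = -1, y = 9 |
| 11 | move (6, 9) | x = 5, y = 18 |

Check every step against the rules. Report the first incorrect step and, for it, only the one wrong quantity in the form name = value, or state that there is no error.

Recomputing the run from the initial state:
step 1: x = -7, y = 4
step 2: x = -2, y = 4
step 3: x = 4, y = 1
step 4: x = 7, y = -5
step 5: x = 4, y = -1
step 6: x = 0, y = 2
step 7: x = -8, y = 2
step 8: x = -3, y = 7
step 9: x = -7, y = 14
step 10: x = -1, y = 13
step 11: x = 5, y = 22
The first disagreement with the log is at step 6, where the value should be y = 2.

step 6, y = 2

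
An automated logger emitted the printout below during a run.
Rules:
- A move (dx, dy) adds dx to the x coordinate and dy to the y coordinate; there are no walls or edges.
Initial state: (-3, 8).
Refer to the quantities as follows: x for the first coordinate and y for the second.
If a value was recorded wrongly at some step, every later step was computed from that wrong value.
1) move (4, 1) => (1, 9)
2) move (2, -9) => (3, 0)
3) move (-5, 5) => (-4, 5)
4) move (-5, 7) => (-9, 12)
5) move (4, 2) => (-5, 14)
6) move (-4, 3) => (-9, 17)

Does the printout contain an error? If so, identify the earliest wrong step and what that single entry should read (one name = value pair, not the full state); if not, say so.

step 3, x = -2

Recomputing the run from the initial state:
step 1: x = 1, y = 9
step 2: x = 3, y = 0
step 3: x = -2, y = 5
step 4: x = -7, y = 12
step 5: x = -3, y = 14
step 6: x = -7, y = 17
The first disagreement with the printout is at step 3, where the value should be x = -2.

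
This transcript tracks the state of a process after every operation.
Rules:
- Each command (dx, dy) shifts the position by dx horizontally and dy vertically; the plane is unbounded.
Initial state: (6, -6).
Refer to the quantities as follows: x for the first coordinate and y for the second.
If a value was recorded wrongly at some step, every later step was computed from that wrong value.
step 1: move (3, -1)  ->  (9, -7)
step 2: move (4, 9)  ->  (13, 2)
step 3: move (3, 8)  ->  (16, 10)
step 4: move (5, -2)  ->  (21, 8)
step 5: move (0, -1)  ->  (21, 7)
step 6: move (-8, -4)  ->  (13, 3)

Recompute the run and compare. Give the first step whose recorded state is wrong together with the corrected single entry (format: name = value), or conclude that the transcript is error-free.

Recomputing the run from the initial state:
step 1: x = 9, y = -7
step 2: x = 13, y = 2
step 3: x = 16, y = 10
step 4: x = 21, y = 8
step 5: x = 21, y = 7
step 6: x = 13, y = 3
This matches the transcript at every step.

no error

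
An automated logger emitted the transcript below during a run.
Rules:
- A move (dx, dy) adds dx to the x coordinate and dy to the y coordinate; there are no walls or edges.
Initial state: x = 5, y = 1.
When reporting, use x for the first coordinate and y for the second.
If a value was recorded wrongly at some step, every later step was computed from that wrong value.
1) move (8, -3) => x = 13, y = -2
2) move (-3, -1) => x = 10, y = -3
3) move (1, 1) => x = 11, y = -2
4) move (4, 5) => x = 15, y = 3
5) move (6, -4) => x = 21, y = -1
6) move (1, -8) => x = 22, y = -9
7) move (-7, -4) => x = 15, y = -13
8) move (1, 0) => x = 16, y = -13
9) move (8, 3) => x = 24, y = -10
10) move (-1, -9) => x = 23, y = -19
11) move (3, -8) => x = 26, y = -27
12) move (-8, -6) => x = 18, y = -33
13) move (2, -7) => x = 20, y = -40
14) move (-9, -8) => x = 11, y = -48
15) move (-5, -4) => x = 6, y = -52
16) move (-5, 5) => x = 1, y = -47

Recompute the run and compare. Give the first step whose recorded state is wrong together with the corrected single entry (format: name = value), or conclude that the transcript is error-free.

step 1: x = 5 + (8) = 13, y = 1 + (-3) = -2 -> matches
step 2: x = 13 + (-3) = 10, y = -2 + (-1) = -3 -> same as recorded
step 3: x = 10 + (1) = 11, y = -3 + (1) = -2 -> confirmed correct
step 4: x = 11 + (4) = 15, y = -2 + (5) = 3 -> confirmed correct
step 5: x = 15 + (6) = 21, y = 3 + (-4) = -1 -> in agreement
step 6: x = 21 + (1) = 22, y = -1 + (-8) = -9 -> same as recorded
step 7: x = 22 + (-7) = 15, y = -9 + (-4) = -13 -> verified
step 8: x = 15 + (1) = 16, y = -13 + (0) = -13 -> agrees with the transcript
step 9: x = 16 + (8) = 24, y = -13 + (3) = -10 -> agrees with the transcript
step 10: x = 24 + (-1) = 23, y = -10 + (-9) = -19 -> in agreement
step 11: x = 23 + (3) = 26, y = -19 + (-8) = -27 -> checks out
step 12: x = 26 + (-8) = 18, y = -27 + (-6) = -33 -> exactly as logged
step 13: x = 18 + (2) = 20, y = -33 + (-7) = -40 -> same as recorded
step 14: x = 20 + (-9) = 11, y = -40 + (-8) = -48 -> verified
step 15: x = 11 + (-5) = 6, y = -48 + (-4) = -52 -> consistent with the transcript
step 16: x = 6 + (-5) = 1, y = -52 + (5) = -47 -> same as recorded
No step deviates from the rules.

no error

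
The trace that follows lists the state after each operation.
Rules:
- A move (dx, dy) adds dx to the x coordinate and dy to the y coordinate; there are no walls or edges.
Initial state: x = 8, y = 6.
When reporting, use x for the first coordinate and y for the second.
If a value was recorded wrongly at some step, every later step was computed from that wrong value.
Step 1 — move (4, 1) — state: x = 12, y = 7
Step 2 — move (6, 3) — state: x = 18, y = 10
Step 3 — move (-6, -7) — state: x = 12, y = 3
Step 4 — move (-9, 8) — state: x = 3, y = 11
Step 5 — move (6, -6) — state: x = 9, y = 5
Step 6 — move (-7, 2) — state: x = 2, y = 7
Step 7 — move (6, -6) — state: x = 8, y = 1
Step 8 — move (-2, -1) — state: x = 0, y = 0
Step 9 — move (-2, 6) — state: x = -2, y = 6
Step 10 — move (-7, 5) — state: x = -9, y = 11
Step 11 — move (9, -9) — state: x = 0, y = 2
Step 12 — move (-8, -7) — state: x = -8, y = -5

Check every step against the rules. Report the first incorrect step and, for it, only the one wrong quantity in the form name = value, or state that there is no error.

Recomputing the run from the initial state:
step 1: x = 12, y = 7
step 2: x = 18, y = 10
step 3: x = 12, y = 3
step 4: x = 3, y = 11
step 5: x = 9, y = 5
step 6: x = 2, y = 7
step 7: x = 8, y = 1
step 8: x = 6, y = 0
step 9: x = 4, y = 6
step 10: x = -3, y = 11
step 11: x = 6, y = 2
step 12: x = -2, y = -5
The first disagreement with the trace is at step 8, where the value should be x = 6.

step 8, x = 6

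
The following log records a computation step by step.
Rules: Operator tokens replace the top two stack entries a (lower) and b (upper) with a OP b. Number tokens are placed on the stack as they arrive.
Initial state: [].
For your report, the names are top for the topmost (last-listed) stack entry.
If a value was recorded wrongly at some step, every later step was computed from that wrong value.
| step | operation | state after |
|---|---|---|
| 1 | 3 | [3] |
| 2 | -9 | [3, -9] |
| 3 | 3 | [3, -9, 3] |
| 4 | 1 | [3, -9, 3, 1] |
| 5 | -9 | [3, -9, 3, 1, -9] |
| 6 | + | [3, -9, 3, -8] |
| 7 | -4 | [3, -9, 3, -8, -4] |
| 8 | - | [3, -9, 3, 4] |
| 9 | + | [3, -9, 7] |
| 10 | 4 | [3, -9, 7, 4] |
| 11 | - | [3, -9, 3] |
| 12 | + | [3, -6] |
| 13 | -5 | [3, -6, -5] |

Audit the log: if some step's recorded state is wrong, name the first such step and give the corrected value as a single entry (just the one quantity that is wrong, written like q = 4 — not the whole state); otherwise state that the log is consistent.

step 8, top = -4

Recomputing the run from the initial state:
step 1: [3]
step 2: [3, -9]
step 3: [3, -9, 3]
step 4: [3, -9, 3, 1]
step 5: [3, -9, 3, 1, -9]
step 6: [3, -9, 3, -8]
step 7: [3, -9, 3, -8, -4]
step 8: [3, -9, 3, -4]
step 9: [3, -9, -1]
step 10: [3, -9, -1, 4]
step 11: [3, -9, -5]
step 12: [3, -14]
step 13: [3, -14, -5]
The first disagreement with the log is at step 8, where the value should be top = -4.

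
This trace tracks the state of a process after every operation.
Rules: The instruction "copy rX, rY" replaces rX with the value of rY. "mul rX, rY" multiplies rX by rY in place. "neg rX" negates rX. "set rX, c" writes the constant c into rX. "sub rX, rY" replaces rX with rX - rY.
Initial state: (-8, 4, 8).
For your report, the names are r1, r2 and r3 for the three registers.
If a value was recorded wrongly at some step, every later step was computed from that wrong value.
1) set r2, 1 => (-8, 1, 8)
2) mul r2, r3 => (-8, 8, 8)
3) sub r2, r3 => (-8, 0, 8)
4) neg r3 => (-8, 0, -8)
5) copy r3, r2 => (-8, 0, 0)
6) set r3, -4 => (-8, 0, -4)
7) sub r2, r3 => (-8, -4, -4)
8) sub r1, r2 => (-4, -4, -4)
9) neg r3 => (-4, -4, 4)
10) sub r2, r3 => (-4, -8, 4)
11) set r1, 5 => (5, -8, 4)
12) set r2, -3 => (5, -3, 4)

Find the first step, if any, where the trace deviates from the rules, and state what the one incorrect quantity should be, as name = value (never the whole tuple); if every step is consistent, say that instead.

step 7, r2 = 4

Recomputing the run from the initial state:
step 1: r1 = -8, r2 = 1, r3 = 8
step 2: r1 = -8, r2 = 8, r3 = 8
step 3: r1 = -8, r2 = 0, r3 = 8
step 4: r1 = -8, r2 = 0, r3 = -8
step 5: r1 = -8, r2 = 0, r3 = 0
step 6: r1 = -8, r2 = 0, r3 = -4
step 7: r1 = -8, r2 = 4, r3 = -4
step 8: r1 = -12, r2 = 4, r3 = -4
step 9: r1 = -12, r2 = 4, r3 = 4
step 10: r1 = -12, r2 = 0, r3 = 4
step 11: r1 = 5, r2 = 0, r3 = 4
step 12: r1 = 5, r2 = -3, r3 = 4
The first disagreement with the trace is at step 7, where the value should be r2 = 4.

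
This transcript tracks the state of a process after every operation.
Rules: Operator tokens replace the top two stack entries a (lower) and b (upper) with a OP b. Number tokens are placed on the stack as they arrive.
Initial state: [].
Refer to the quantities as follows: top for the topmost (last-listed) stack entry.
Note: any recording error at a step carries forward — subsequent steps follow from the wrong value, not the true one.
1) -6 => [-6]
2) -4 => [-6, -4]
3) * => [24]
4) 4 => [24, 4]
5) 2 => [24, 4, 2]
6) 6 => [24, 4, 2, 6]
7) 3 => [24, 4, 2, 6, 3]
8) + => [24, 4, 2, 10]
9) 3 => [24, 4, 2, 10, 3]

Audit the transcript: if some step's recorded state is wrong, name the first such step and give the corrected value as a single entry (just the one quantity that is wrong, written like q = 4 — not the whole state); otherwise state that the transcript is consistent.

step 1: push -6: top = -6 -> verified
step 2: push -4: top = -4 -> agrees with the transcript
step 3: -6 * -4 = 24 -> consistent with the transcript
step 4: push 4: top = 4 -> confirmed correct
step 5: push 2: top = 2 -> verified
step 6: push 6: top = 6 -> consistent with the transcript
step 7: push 3: top = 3 -> no discrepancy
step 8: 6 + 3 = 9 -> the recorded entry deviates here
First incorrect step: 8; the correct value is top = 9.

step 8, top = 9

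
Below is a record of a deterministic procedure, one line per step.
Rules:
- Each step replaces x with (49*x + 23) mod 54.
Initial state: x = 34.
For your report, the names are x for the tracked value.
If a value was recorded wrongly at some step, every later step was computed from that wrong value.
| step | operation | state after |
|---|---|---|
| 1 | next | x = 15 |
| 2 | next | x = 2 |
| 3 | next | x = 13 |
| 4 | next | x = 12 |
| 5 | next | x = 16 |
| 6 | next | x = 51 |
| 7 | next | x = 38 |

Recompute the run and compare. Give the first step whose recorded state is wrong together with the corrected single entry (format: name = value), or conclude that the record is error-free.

1. x = (49*34 + 23) mod 54 = 15 (consistent with the record)
2. x = (49*15 + 23) mod 54 = 2 (confirmed correct)
3. x = (49*2 + 23) mod 54 = 13 (checks out)
4. x = (49*13 + 23) mod 54 = 12 (confirmed correct)
5. x = (49*12 + 23) mod 54 = 17 (this is not what the record shows)
So the first discrepancy is step 5, where the right value is x = 17.

step 5, x = 17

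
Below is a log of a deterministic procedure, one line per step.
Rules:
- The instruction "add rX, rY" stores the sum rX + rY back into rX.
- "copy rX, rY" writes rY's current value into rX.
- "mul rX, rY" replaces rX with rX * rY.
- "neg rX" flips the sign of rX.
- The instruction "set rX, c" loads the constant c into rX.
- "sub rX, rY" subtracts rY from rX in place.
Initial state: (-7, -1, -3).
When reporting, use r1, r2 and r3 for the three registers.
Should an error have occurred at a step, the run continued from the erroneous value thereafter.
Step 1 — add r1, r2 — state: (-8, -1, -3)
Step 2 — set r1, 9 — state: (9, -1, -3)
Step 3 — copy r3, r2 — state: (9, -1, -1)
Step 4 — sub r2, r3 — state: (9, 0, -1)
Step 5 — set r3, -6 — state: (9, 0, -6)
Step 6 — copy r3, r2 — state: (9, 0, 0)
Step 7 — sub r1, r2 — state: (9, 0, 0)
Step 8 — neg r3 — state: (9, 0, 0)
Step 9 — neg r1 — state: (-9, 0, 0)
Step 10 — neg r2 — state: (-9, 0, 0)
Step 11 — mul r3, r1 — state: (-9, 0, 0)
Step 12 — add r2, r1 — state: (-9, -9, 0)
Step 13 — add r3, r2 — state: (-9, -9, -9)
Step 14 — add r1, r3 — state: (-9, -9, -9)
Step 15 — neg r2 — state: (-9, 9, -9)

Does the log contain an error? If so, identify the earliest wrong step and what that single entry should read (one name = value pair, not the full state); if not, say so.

step 14, r1 = -18

Recomputing the run from the initial state:
step 1: r1 = -8, r2 = -1, r3 = -3
step 2: r1 = 9, r2 = -1, r3 = -3
step 3: r1 = 9, r2 = -1, r3 = -1
step 4: r1 = 9, r2 = 0, r3 = -1
step 5: r1 = 9, r2 = 0, r3 = -6
step 6: r1 = 9, r2 = 0, r3 = 0
step 7: r1 = 9, r2 = 0, r3 = 0
step 8: r1 = 9, r2 = 0, r3 = 0
step 9: r1 = -9, r2 = 0, r3 = 0
step 10: r1 = -9, r2 = 0, r3 = 0
step 11: r1 = -9, r2 = 0, r3 = 0
step 12: r1 = -9, r2 = -9, r3 = 0
step 13: r1 = -9, r2 = -9, r3 = -9
step 14: r1 = -18, r2 = -9, r3 = -9
step 15: r1 = -18, r2 = 9, r3 = -9
The first disagreement with the log is at step 14, where the value should be r1 = -18.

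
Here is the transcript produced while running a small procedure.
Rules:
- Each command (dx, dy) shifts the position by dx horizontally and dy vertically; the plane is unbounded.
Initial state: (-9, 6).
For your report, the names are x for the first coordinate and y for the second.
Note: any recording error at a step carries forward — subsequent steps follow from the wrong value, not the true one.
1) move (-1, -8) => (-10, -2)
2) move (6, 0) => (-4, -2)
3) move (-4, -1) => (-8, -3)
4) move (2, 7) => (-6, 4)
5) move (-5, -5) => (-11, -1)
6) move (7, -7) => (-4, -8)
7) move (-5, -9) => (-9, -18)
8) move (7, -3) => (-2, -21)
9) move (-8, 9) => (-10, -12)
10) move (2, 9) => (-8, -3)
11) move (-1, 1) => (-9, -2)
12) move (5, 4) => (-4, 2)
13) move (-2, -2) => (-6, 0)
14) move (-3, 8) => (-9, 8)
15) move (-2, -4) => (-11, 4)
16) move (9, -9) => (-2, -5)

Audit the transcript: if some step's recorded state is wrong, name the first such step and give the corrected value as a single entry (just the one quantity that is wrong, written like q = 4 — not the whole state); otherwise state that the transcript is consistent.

Recomputing the run from the initial state:
step 1: x = -10, y = -2
step 2: x = -4, y = -2
step 3: x = -8, y = -3
step 4: x = -6, y = 4
step 5: x = -11, y = -1
step 6: x = -4, y = -8
step 7: x = -9, y = -17
step 8: x = -2, y = -20
step 9: x = -10, y = -11
step 10: x = -8, y = -2
step 11: x = -9, y = -1
step 12: x = -4, y = 3
step 13: x = -6, y = 1
step 14: x = -9, y = 9
step 15: x = -11, y = 5
step 16: x = -2, y = -4
The first disagreement with the transcript is at step 7, where the value should be y = -17.

step 7, y = -17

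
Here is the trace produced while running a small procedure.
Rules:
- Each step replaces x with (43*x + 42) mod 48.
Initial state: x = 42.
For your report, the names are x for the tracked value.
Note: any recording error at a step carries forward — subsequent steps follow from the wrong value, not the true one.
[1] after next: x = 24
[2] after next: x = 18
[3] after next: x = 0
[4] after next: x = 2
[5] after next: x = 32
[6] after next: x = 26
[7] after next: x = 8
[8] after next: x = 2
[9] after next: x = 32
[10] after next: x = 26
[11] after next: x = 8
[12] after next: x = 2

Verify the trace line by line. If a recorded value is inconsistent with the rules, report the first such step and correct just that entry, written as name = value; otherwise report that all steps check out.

Step 1: x = (43*42 + 42) mod 48 = 24 — same as recorded.
Step 2: x = (43*24 + 42) mod 48 = 18 — checks out.
Step 3: x = (43*18 + 42) mod 48 = 0 — checks out.
Step 4: x = (43*0 + 42) mod 48 = 42 — the trace disagrees here.
Step 4 is the first one off; corrected, x = 42.

step 4, x = 42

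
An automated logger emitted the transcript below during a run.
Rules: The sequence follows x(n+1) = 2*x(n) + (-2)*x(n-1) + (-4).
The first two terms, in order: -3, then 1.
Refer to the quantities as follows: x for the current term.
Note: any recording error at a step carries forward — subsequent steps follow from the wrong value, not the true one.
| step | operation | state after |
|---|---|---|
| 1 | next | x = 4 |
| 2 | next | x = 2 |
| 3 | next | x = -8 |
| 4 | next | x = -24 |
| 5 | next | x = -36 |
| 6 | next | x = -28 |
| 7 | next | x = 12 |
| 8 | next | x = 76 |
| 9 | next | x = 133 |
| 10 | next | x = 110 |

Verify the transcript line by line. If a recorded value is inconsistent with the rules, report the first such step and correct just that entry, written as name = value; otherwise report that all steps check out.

step 1: x = 2*(1) + (-2)*(-3) + (-4) = 4 -> consistent with the transcript
step 2: x = 2*(4) + (-2)*(1) + (-4) = 2 -> no discrepancy
step 3: x = 2*(2) + (-2)*(4) + (-4) = -8 -> in agreement
step 4: x = 2*(-8) + (-2)*(2) + (-4) = -24 -> same as recorded
step 5: x = 2*(-24) + (-2)*(-8) + (-4) = -36 -> consistent with the transcript
step 6: x = 2*(-36) + (-2)*(-24) + (-4) = -28 -> verified
step 7: x = 2*(-28) + (-2)*(-36) + (-4) = 12 -> verified
step 8: x = 2*(12) + (-2)*(-28) + (-4) = 76 -> exactly as logged
step 9: x = 2*(76) + (-2)*(12) + (-4) = 124 -> the transcript disagrees here
First incorrect step: 9; the correct value is x = 124.

step 9, x = 124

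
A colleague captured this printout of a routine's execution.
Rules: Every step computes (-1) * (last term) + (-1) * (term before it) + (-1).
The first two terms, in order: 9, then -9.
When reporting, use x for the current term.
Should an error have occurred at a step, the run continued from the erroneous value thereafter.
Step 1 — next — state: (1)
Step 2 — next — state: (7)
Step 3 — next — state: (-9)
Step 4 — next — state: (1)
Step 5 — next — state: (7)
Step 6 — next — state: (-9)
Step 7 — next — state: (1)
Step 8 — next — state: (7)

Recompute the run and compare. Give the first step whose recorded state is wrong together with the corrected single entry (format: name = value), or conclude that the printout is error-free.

Recomputing the run from the initial state:
step 1: x = -1
step 2: x = 9
step 3: x = -9
step 4: x = -1
step 5: x = 9
step 6: x = -9
step 7: x = -1
step 8: x = 9
The first disagreement with the printout is at step 1, where the value should be x = -1.

step 1, x = -1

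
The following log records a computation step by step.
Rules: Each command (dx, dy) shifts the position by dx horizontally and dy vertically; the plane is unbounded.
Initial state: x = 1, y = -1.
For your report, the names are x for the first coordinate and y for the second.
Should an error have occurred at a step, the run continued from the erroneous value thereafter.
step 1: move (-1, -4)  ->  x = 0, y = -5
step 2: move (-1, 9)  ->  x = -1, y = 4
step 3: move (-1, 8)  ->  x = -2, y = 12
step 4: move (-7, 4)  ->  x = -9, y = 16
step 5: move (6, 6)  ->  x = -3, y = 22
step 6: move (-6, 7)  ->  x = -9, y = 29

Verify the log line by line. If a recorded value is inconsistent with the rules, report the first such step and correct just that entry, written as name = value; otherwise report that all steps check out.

Recomputing the run from the initial state:
step 1: x = 0, y = -5
step 2: x = -1, y = 4
step 3: x = -2, y = 12
step 4: x = -9, y = 16
step 5: x = -3, y = 22
step 6: x = -9, y = 29
This matches the log at every step.

no error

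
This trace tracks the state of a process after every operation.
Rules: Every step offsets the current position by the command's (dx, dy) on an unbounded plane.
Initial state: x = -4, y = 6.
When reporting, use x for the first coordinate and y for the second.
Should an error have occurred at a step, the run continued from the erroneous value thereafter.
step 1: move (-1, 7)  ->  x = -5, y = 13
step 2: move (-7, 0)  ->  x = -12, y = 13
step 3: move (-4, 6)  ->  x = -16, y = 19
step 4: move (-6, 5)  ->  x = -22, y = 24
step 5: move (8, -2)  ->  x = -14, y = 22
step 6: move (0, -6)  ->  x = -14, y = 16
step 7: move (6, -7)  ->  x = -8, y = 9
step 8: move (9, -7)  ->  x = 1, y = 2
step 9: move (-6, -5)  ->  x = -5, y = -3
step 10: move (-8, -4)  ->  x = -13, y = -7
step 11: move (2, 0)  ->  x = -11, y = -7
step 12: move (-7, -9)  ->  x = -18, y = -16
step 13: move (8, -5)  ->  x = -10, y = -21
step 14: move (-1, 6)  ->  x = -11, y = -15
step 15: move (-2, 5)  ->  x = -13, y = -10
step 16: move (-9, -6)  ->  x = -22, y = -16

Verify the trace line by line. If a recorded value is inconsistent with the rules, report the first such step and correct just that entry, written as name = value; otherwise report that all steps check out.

no error

Recomputing the run from the initial state:
step 1: x = -5, y = 13
step 2: x = -12, y = 13
step 3: x = -16, y = 19
step 4: x = -22, y = 24
step 5: x = -14, y = 22
step 6: x = -14, y = 16
step 7: x = -8, y = 9
step 8: x = 1, y = 2
step 9: x = -5, y = -3
step 10: x = -13, y = -7
step 11: x = -11, y = -7
step 12: x = -18, y = -16
step 13: x = -10, y = -21
step 14: x = -11, y = -15
step 15: x = -13, y = -10
step 16: x = -22, y = -16
This matches the trace at every step.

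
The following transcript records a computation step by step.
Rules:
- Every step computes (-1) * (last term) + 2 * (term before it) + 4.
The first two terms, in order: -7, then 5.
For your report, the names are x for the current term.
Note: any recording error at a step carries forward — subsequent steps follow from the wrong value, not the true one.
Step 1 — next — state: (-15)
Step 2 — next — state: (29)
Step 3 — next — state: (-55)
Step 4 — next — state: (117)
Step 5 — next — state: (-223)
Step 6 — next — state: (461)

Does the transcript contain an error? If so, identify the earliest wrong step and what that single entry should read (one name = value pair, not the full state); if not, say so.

1. x = -1*(5) + (2)*(-7) + (4) = -15 (same as recorded)
2. x = -1*(-15) + (2)*(5) + (4) = 29 (exactly as logged)
3. x = -1*(29) + (2)*(-15) + (4) = -55 (consistent with the transcript)
4. x = -1*(-55) + (2)*(29) + (4) = 117 (in agreement)
5. x = -1*(117) + (2)*(-55) + (4) = -223 (verified)
6. x = -1*(-223) + (2)*(117) + (4) = 461 (same as recorded)
Every step is consistent.

no error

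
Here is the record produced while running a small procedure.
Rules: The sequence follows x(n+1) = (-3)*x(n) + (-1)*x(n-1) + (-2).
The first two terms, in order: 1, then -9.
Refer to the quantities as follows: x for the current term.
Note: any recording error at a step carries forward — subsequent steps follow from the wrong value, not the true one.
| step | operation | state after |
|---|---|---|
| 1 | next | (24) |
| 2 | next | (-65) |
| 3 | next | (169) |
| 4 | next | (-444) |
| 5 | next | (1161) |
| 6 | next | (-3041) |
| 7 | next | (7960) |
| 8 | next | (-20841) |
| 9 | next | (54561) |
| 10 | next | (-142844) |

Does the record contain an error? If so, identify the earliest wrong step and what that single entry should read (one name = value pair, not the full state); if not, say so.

Recomputing the run from the initial state:
step 1: x = 24
step 2: x = -65
step 3: x = 169
step 4: x = -444
step 5: x = 1161
step 6: x = -3041
step 7: x = 7960
step 8: x = -20841
step 9: x = 54561
step 10: x = -142844
This matches the record at every step.

no error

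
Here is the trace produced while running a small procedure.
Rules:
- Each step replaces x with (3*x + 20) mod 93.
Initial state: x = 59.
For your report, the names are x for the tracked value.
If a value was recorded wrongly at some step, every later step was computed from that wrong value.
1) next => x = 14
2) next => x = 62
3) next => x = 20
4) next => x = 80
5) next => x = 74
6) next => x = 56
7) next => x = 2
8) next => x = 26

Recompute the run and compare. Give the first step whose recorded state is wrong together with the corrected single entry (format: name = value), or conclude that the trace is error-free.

step 1: x = (3*59 + 20) mod 93 = 11 -> a discrepancy with the trace
Step 1 is the first one off; corrected, x = 11.

step 1, x = 11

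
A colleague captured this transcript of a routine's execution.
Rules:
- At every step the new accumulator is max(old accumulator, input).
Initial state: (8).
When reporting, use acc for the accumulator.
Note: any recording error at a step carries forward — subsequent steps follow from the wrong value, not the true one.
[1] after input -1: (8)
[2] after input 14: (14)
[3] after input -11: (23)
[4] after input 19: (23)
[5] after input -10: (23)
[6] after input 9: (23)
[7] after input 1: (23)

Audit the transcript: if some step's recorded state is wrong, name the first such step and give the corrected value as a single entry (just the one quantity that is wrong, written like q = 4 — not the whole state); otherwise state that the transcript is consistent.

step 3, acc = 14

Recomputing the run from the initial state:
step 1: acc = 8
step 2: acc = 14
step 3: acc = 14
step 4: acc = 19
step 5: acc = 19
step 6: acc = 19
step 7: acc = 19
The first disagreement with the transcript is at step 3, where the value should be acc = 14.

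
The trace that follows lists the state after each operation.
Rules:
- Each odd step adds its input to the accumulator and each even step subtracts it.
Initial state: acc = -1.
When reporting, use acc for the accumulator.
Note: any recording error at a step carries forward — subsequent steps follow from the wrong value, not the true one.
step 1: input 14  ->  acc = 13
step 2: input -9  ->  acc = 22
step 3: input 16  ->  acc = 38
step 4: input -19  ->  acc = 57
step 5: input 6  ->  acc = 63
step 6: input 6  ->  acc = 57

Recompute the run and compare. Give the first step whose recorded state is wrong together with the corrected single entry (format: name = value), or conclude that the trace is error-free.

no error

Recomputing the run from the initial state:
step 1: acc = 13
step 2: acc = 22
step 3: acc = 38
step 4: acc = 57
step 5: acc = 63
step 6: acc = 57
This matches the trace at every step.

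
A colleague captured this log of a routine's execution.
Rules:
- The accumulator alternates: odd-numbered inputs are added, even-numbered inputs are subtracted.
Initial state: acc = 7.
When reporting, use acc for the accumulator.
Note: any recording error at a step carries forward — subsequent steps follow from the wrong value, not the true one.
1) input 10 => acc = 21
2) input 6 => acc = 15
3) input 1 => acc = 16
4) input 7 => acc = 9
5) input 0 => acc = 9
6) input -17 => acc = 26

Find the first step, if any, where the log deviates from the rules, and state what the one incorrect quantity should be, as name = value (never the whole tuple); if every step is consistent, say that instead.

step 1, acc = 17

step 1: acc = 7 + 10 = 17 -> the recorded entry deviates here
The audit stops at step 1: the recorded entry is wrong and should be acc = 17.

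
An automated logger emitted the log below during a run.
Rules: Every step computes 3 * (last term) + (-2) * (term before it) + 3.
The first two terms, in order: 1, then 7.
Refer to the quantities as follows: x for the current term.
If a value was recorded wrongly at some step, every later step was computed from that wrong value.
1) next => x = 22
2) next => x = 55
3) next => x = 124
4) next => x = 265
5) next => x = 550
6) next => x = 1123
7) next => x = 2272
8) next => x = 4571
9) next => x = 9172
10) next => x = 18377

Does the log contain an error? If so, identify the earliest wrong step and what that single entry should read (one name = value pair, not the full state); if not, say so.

Recomputing the run from the initial state:
step 1: x = 22
step 2: x = 55
step 3: x = 124
step 4: x = 265
step 5: x = 550
step 6: x = 1123
step 7: x = 2272
step 8: x = 4573
step 9: x = 9178
step 10: x = 18391
The first disagreement with the log is at step 8, where the value should be x = 4573.

step 8, x = 4573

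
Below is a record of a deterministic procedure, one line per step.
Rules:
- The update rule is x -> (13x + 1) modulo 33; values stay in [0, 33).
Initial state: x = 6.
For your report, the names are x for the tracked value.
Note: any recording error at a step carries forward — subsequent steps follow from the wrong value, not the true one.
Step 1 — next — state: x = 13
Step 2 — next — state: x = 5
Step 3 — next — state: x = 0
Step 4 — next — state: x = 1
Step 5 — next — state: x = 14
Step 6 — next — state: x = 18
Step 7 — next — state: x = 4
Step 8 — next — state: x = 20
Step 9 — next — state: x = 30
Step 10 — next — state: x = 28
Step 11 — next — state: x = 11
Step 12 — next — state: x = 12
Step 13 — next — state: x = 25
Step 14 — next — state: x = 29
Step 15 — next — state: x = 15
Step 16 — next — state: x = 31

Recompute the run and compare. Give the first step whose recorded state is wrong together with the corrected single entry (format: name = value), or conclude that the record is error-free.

Step 1: x = (13*6 + 1) mod 33 = 13 — checks out.
Step 2: x = (13*13 + 1) mod 33 = 5 — in agreement.
Step 3: x = (13*5 + 1) mod 33 = 0 — in agreement.
Step 4: x = (13*0 + 1) mod 33 = 1 — same as recorded.
Step 5: x = (13*1 + 1) mod 33 = 14 — matches.
Step 6: x = (13*14 + 1) mod 33 = 18 — matches.
Step 7: x = (13*18 + 1) mod 33 = 4 — same as recorded.
Step 8: x = (13*4 + 1) mod 33 = 20 — consistent with the record.
Step 9: x = (13*20 + 1) mod 33 = 30 — same as recorded.
Step 10: x = (13*30 + 1) mod 33 = 28 — no discrepancy.
Step 11: x = (13*28 + 1) mod 33 = 2 — first mismatch against the record.
First incorrect step: 11; the correct value is x = 2.

step 11, x = 2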